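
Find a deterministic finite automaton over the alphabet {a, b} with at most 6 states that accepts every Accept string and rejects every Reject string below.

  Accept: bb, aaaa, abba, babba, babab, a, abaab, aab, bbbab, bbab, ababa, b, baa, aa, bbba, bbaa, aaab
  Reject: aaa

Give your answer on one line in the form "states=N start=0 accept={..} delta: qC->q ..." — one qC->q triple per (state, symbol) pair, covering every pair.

states=4 start=0 accept={0,1,2} delta: 0a->1 0b->0 1a->2 1b->0 2a->3 2b->0 3a->0 3b->0

State merging on the prefix tree: take the shortest (then alphabetical) example prefix whose next move is undefined and point that move at state 0, else 1, else 2, ...; a target is out if some Accept/Reject pair would then sit in one state with the same input left (inseparable). If every existing state is out, open a new one.
a: 0a undefined. 0a->0: no, aaaa/aaa meet in 0. Open state 1: 0a->1.
b: 0b undefined. 0b->0: ok.
aa: 1a undefined. 1a->0: no, a/aaa meet in 1. 1a->1: no, aaaa/aaa meet in 1. Open state 2: 1a->2.
ab: 1b undefined. 1b->0: ok.
aaa: 2a undefined. 2a->0: no, bb/aaa meet in 0. 2a->1: no, abba/aaa meet in 1. 2a->2: no, aaaa/aaa meet in 2. Open state 3: 2a->3.
aab: 2b undefined. 2b->0: ok.
aaaa: 3a undefined. 3a->0: ok.
aaab: 3b undefined. 3b->0: ok.
All examples now run through 4 states with every (state, symbol) defined. Accept strings end in {0,1,2}, Reject strings end in {3}; accept={0,1,2}.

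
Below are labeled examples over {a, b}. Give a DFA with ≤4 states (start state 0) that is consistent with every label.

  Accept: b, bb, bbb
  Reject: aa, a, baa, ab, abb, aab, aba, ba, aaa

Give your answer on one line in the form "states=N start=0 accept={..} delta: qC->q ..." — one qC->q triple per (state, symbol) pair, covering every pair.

states=2 start=0 accept={0} delta: 0a->1 0b->0 1a->1 1b->1

Fold the examples into a partial DFA from state 0: repeatedly fix the first undefined (state, symbol) met by the shortest-then-alphabetical prefix, trying targets in increasing order and rejecting any under which an Accept and a Reject string meet in one state with the same remainder; add a state when all current targets are rejected. Accepting states are where Accept strings end.
a: 0a undefined. 0a->0: no, b/ab meet in 0 with "b" left. Open state 1: 0a->1.
b: 0b undefined. 0b->0: ok.
aa: 1a undefined. 1a->0: no, b/aa meet in 0. 1a->1: ok.
ab: 1b undefined. 1b->0: no, b/ab meet in 0. 1b->1: ok.
All examples now run through 2 states with every (state, symbol) defined. Accept strings end in {0}, Reject strings end in {1}; accept={0}.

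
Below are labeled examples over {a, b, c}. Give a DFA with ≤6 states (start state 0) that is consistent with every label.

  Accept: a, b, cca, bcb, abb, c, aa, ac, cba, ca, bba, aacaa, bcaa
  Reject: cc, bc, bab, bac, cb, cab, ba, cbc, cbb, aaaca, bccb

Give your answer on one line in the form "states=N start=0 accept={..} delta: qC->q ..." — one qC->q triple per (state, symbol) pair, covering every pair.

states=6 start=0 accept={0,1,2,3} delta: 0a->1 0b->2 0c->3 1a->0 1b->0 1c->2 2a->4 2b->0 2c->5 3a->3 3b->4 3c->4 4a->0 4b->4 4c->4 5a->0 5b->0 5c->3

Fold the examples into a partial DFA from state 0: repeatedly fix the first undefined (state, symbol) met by the shortest-then-alphabetical prefix, trying targets in increasing order and rejecting any under which an Accept and a Reject string meet in one state with the same remainder; add a state when all current targets are rejected. Accepting states are where Accept strings end.
a: 0a undefined. 0a->0: no, ca/aaaca meet in 0 with "ca" left. Open state 1: 0a->1.
b: 0b undefined. 0b->0: no, a/ba meet in 1. 0b->1: no, aa/ba meet in 1 with "a" left. Open state 2: 0b->2.
c: 0c undefined. 0c->0: no, b/cb meet in 2. 0c->1: no, abb/cbb meet in 1 with "bb" left. 0c->2: no, ca/ba meet in 2 with "a" left. Open state 3: 0c->3.
aa: 1a undefined. 1a->0: ok.
ab: 1b undefined. 1b->0: ok.
ac: 1c undefined. 1c->0: no, a/aaaca meet in 1. 1c->1: no, aa/aaaca meet in 0. 1c->2: ok.
ba: 2a undefined. 2a->0: no, b/bab meet in 2. 2a->1: no, a/ba meet in 1. 2a->2: no, b/ba meet in 2. 2a->3: no, c/ba meet in 3. Open state 4: 2a->4.
bb: 2b undefined. 2b->0: ok.
bc: 2c undefined. 2c->0: no, aa/bc meet in 0. 2c->1: no, a/bc meet in 1. 2c->2: no, b/bc meet in 2. 2c->3: no, bcb/cb meet in 3 with "b" left. 2c->4: no, bcb/bab meet in 4 with "b" left. Open state 5: 2c->5.
ca: 3a undefined. 3a->0: no, b/cab meet in 2. 3a->1: no, aa/cab meet in 0. 3a->2: no, aa/cab meet in 0. 3a->3: ok.
cb: 3b undefined. 3b->0: no, b/cbb meet in 2. 3b->1: no, a/cb meet in 1. 3b->2: no, b/cb meet in 2. 3b->3: no, c/cb meet in 3. 3b->4: ok.
cc: 3c undefined. 3c->0: no, aa/cc meet in 0. 3c->1: no, a/cc meet in 1. 3c->2: no, b/cc meet in 2. 3c->3: no, cca/cc meet in 3. 3c->4: ok.
bab: 4b undefined. 4b->0: no, aa/bab meet in 0. 4b->1: no, a/bab meet in 1. 4b->2: no, b/bab meet in 2. 4b->3: no, c/bab meet in 3. 4b->4: ok.
bac: 4c undefined. 4c->0: no, aa/bac meet in 0. 4c->1: no, a/bac meet in 1. 4c->2: no, b/bac meet in 2. 4c->3: no, c/bac meet in 3. 4c->4: ok.
bca: 5a undefined. 5a->0: ok.
bcb: 5b undefined. 5b->0: ok.
bcc: 5c undefined. 5c->0: no, b/bccb meet in 2. 5c->1: no, bcb/bccb meet in 0. 5c->2: no, bcb/bccb meet in 0. 5c->3: ok.
cba: 4a undefined. 4a->0: ok.
All examples now run through 6 states with every (state, symbol) defined. Accept strings end in {0,1,2,3}, Reject strings end in {4,5}; accept={0,1,2,3}.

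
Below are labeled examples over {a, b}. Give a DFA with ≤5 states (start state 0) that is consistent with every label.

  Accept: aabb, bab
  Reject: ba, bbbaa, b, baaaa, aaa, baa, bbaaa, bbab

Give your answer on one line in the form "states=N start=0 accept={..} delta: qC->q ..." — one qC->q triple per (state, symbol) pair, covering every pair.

State merging on the prefix tree: take the shortest (then alphabetical) example prefix whose next move is undefined and point that move at state 0, else 1, else 2, ...; a target is out if some Accept/Reject pair would then sit in one state with the same input left (inseparable). If every existing state is out, open a new one.
a: 0a undefined. 0a->0: ok.
b: 0b undefined. 0b->0: no, aabb/ba meet in 0. Open state 1: 0b->1.
ba: 1a undefined. 1a->0: no, bab/b meet in 1. 1a->1: ok.
bb: 1b undefined. 1b->0: no, aabb/aaa meet in 0. 1b->1: no, aabb/ba meet in 1. Open state 2: 1b->2.
bba: 2a undefined. 2a->0: ok.
bbb: 2b undefined. 2b->0: ok.
All examples now run through 3 states with every (state, symbol) defined. Accept strings end in {2}, Reject strings end in {0,1}; accept={2}.

states=3 start=0 accept={2} delta: 0a->0 0b->1 1a->1 1b->2 2a->0 2b->0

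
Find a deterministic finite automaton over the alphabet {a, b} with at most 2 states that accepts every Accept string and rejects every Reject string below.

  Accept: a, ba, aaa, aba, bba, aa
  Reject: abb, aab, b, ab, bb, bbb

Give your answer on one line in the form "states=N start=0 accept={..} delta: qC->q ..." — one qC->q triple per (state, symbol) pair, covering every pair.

states=2 start=0 accept={0} delta: 0a->0 0b->1 1a->0 1b->1

Fold the examples into a partial DFA from state 0: repeatedly fix the first undefined (state, symbol) met by the shortest-then-alphabetical prefix, trying targets in increasing order and rejecting any under which an Accept and a Reject string meet in one state with the same remainder; add a state when all current targets are rejected. Accepting states are where Accept strings end.
a: 0a undefined. 0a->0: ok.
b: 0b undefined. 0b->0: no, a/abb meet in 0. Open state 1: 0b->1.
ba: 1a undefined. 1a->0: ok.
bb: 1b undefined. 1b->0: no, a/abb meet in 0. 1b->1: ok.
All examples now run through 2 states with every (state, symbol) defined. Accept strings end in {0}, Reject strings end in {1}; accept={0}.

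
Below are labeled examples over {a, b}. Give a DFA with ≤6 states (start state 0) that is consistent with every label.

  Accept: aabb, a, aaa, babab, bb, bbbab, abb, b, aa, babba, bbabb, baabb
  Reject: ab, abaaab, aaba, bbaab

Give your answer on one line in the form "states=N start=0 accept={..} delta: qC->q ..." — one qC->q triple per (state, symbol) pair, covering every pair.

State merging on the prefix tree: take the shortest (then alphabetical) example prefix whose next move is undefined and point that move at state 0, else 1, else 2, ...; a target is out if some Accept/Reject pair would then sit in one state with the same input left (inseparable). If every existing state is out, open a new one.
a: 0a undefined. 0a->0: no, b/ab meet in 0 with "b" left. Open state 1: 0a->1.
b: 0b undefined. 0b->0: no, bbbab/ab meet in 1 with "b" left. 0b->1: no, bb/ab meet in 1 with "b" left. Open state 2: 0b->2.
aa: 1a undefined. 1a->0: ok.
ab: 1b undefined. 1b->0: no, aa/ab meet in 0. 1b->1: no, a/ab meet in 1. 1b->2: no, b/ab meet in 2. Open state 3: 1b->3.
ba: 2a undefined. 2a->0: no, aa/aaba meet in 0. 2a->1: no, a/aaba meet in 1. 2a->2: no, b/aaba meet in 2. 2a->3: ok.
bb: 2b undefined. 2b->0: no, b/bbaab meet in 2. 2b->1: ok.
aba: 3a undefined. 3a->0: no, bbbab/abaaab meet in 2. 3a->1: no, bbbab/ab meet in 3. 3a->2: no, aabb/abaaab meet in 1. 3a->3: no, bbbab/abaaab meet in 3 with "b" left. Open state 4: 3a->4.
abb: 3b undefined. 3b->0: no, babab/ab meet in 3. 3b->1: ok.
abaa: 4a undefined. 4a->0: ok.
baab: 4b undefined. 4b->0: ok.
All examples now run through 5 states with every (state, symbol) defined. Accept strings end in {0,1,2,4}, Reject strings end in {3}; accept={0,1,2,4}.

states=5 start=0 accept={0,1,2,4} delta: 0a->1 0b->2 1a->0 1b->3 2a->3 2b->1 3a->4 3b->1 4a->0 4b->0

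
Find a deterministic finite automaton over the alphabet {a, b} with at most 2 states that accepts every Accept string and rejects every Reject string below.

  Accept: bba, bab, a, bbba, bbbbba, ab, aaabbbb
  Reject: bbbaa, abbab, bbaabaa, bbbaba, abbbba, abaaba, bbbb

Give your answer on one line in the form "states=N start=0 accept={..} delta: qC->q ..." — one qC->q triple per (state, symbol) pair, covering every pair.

State merging on the prefix tree: take the shortest (then alphabetical) example prefix whose next move is undefined and point that move at state 0, else 1, else 2, ...; a target is out if some Accept/Reject pair would then sit in one state with the same input left (inseparable). If every existing state is out, open a new one.
a: 0a undefined. 0a->0: no, aaabbbb/bbbb meet in 0 with "bbbb" left. Open state 1: 0a->1.
b: 0b undefined. 0b->0: ok.
aa: 1a undefined. 1a->0: ok.
ab: 1b undefined. 1b->0: no, bba/bbbaba meet in 1. 1b->1: ok.
All examples now run through 2 states with every (state, symbol) defined. Accept strings end in {1}, Reject strings end in {0}; accept={1}.

states=2 start=0 accept={1} delta: 0a->1 0b->0 1a->0 1b->1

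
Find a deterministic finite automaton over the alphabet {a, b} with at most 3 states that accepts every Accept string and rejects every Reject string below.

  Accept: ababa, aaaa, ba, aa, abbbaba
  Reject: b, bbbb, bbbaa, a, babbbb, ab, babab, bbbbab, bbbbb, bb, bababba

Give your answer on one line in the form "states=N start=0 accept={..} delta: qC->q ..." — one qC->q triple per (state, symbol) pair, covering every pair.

states=3 start=0 accept={0} delta: 0a->1 0b->1 1a->0 1b->2 2a->2 2b->1

State merging on the prefix tree: take the shortest (then alphabetical) example prefix whose next move is undefined and point that move at state 0, else 1, else 2, ...; a target is out if some Accept/Reject pair would then sit in one state with the same input left (inseparable). If every existing state is out, open a new one.
a: 0a undefined. 0a->0: no, aaaa/a meet in 0. Open state 1: 0a->1.
b: 0b undefined. 0b->0: no, ba/a meet in 1. 0b->1: ok.
aa: 1a undefined. 1a->0: ok.
ab: 1b undefined. 1b->0: no, ababa/b meet in 1. 1b->1: no, ababa/bababba meet in 0. Open state 2: 1b->2.
aba: 2a undefined. 2a->0: no, ababa/bababba meet in 0. 2a->1: no, ababa/b meet in 1. 2a->2: ok.
abb: 2b undefined. 2b->0: no, ababa/b meet in 1. 2b->1: ok.
All examples now run through 3 states with every (state, symbol) defined. Accept strings end in {0}, Reject strings end in {1,2}; accept={0}.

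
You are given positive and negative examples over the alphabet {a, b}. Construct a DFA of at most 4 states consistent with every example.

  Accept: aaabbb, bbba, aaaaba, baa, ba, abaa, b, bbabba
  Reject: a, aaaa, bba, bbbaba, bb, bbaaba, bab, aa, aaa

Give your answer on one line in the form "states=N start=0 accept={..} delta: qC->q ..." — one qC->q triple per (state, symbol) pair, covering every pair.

states=4 start=0 accept={1} delta: 0a->0 0b->1 1a->1 1b->2 2a->3 2b->1 3a->1 3b->0

Fold the examples into a partial DFA from state 0: repeatedly fix the first undefined (state, symbol) met by the shortest-then-alphabetical prefix, trying targets in increasing order and rejecting any under which an Accept and a Reject string meet in one state with the same remainder; add a state when all current targets are rejected. Accepting states are where Accept strings end.
a: 0a undefined. 0a->0: ok.
b: 0b undefined. 0b->0: no, aaabbb/a meet in 0. Open state 1: 0b->1.
ba: 1a undefined. 1a->0: no, aaaaba/a meet in 0. 1a->1: ok.
bb: 1b undefined. 1b->0: no, aaabbb/bbaaba meet in 1. 1b->1: no, aaabbb/bba meet in 1. Open state 2: 1b->2.
bba: 2a undefined. 2a->0: no, aaaaba/bbaaba meet in 1. 2a->1: no, aaaaba/bba meet in 1. 2a->2: no, bbba/bbaaba meet in 2 with "ba" left. Open state 3: 2a->3.
bbb: 2b undefined. 2b->0: no, aaabbb/a meet in 0. 2b->1: ok.
bbaa: 3a undefined. 3a->0: no, aaabbb/bbaaba meet in 1. 3a->1: ok.
bbab: 3b undefined. 3b->0: ok.
All examples now run through 4 states with every (state, symbol) defined. Accept strings end in {1}, Reject strings end in {0,2,3}; accept={1}.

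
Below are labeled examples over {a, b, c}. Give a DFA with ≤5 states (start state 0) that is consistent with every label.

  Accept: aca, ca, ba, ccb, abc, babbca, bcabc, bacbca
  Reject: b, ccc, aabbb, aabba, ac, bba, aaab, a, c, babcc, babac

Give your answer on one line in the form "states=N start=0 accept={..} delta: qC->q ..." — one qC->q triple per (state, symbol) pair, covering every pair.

states=4 start=0 accept={2} delta: 0a->0 0b->1 0c->1 1a->2 1b->0 1c->2 2a->0 2b->2 2c->3 3a->2 3b->0 3c->0

State merging on the prefix tree: take the shortest (then alphabetical) example prefix whose next move is undefined and point that move at state 0, else 1, else 2, ...; a target is out if some Accept/Reject pair would then sit in one state with the same input left (inseparable). If every existing state is out, open a new one.
a: 0a undefined. 0a->0: ok.
b: 0b undefined. 0b->0: no, ba/b meet in 0. Open state 1: 0b->1.
c: 0c undefined. 0c->0: no, aca/ccc meet in 0. 0c->1: ok.
ba: 1a undefined. 1a->0: no, aca/a meet in 0. 1a->1: no, aca/b meet in 1. Open state 2: 1a->2.
bb: 1b undefined. 1b->0: ok.
bc: 1c undefined. 1c->0: no, ccb/b meet in 1. 1c->1: no, ccb/aabba meet in 0. 1c->2: ok.
bab: 2b undefined. 2b->0: no, aca/babcc meet in 2. 2b->1: no, ccb/b meet in 1. 2b->2: ok.
bac: 2c undefined. 2c->0: no, babbca/ccc meet in 0. 2c->1: no, aca/babcc meet in 2. 2c->2: no, aca/ccc meet in 2. Open state 3: 2c->3.
bca: 2a undefined. 2a->0: ok.
bacb: 3b undefined. 3b->0: ok.
babcc: 3c undefined. 3c->0: ok.
babbca: 3a undefined. 3a->0: no, babbca/aabba meet in 0. 3a->1: no, babbca/b meet in 1. 3a->2: ok.
All examples now run through 4 states with every (state, symbol) defined. Accept strings end in {2}, Reject strings end in {0,1,3}; accept={2}.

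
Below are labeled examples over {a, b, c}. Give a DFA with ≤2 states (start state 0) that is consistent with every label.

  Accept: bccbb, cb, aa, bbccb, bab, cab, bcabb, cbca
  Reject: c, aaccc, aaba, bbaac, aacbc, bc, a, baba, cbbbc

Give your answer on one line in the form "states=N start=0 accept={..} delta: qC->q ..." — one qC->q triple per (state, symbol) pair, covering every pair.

states=2 start=0 accept={0} delta: 0a->1 0b->0 0c->1 1a->0 1b->0 1c->0

Grow the machine one transition at a time. Run the examples from 0; the earliest place one falls off (shortest prefix, ties alphabetical) gets sent to the lowest-numbered state that keeps every Accept/Reject pair distinguishable — a pair clashes when both reach the same state with identical unread suffix — and to a fresh state only if none does.
a: 0a undefined. 0a->0: no, aa/a meet in 0. Open state 1: 0a->1.
b: 0b undefined. 0b->0: ok.
c: 0c undefined. 0c->0: no, bccbb/c meet in 0. 0c->1: ok.
aa: 1a undefined. 1a->0: ok.
cb: 1b undefined. 1b->0: ok.
bcc: 1c undefined. 1c->0: ok.
All examples now run through 2 states with every (state, symbol) defined. Accept strings end in {0}, Reject strings end in {1}; accept={0}.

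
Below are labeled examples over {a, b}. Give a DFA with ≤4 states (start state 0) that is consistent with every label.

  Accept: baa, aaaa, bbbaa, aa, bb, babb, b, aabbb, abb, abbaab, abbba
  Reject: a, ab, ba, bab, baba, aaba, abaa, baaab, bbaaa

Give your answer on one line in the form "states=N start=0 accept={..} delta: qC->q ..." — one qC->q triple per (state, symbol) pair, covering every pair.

Fold the examples into a partial DFA from state 0: repeatedly fix the first undefined (state, symbol) met by the shortest-then-alphabetical prefix, trying targets in increasing order and rejecting any under which an Accept and a Reject string meet in one state with the same remainder; add a state when all current targets are rejected. Accepting states are where Accept strings end.
a: 0a undefined. 0a->0: no, baa/abaa meet in 0 with "baa" left. Open state 1: 0a->1.
b: 0b undefined. 0b->0: ok.
aa: 1a undefined. 1a->0: ok.
ab: 1b undefined. 1b->0: no, baa/ab meet in 0. 1b->1: no, baa/baba meet in 0. Open state 2: 1b->2.
aba: 2a undefined. 2a->0: no, baa/baba meet in 0. 2a->1: no, baa/abaa meet in 0. 2a->2: ok.
abb: 2b undefined. 2b->0: no, abbba/a meet in 1. 2b->1: no, babb/a meet in 1. 2b->2: no, babb/ab meet in 2. Open state 3: 2b->3.
abba: 3a undefined. 3a->0: no, abbaab/ab meet in 2. 3a->1: ok.
abbb: 3b undefined. 3b->0: no, abbba/a meet in 1. 3b->1: ok.
All examples now run through 4 states with every (state, symbol) defined. Accept strings end in {0,3}, Reject strings end in {1,2}; accept={0,3}.

states=4 start=0 accept={0,3} delta: 0a->1 0b->0 1a->0 1b->2 2a->2 2b->3 3a->1 3b->1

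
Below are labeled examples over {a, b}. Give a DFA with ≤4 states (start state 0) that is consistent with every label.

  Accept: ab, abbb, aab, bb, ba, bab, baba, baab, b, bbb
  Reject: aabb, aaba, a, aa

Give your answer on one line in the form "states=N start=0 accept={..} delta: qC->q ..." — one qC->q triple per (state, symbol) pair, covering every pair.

Fold the examples into a partial DFA from state 0: repeatedly fix the first undefined (state, symbol) met by the shortest-then-alphabetical prefix, trying targets in increasing order and rejecting any under which an Accept and a Reject string meet in one state with the same remainder; add a state when all current targets are rejected. Accepting states are where Accept strings end.
a: 0a undefined. 0a->0: no, bb/aabb meet in 0 with "bb" left. Open state 1: 0a->1.
b: 0b undefined. 0b->0: no, ba/a meet in 1. 0b->1: no, ba/aa meet in 1 with "a" left. Open state 2: 0b->2.
aa: 1a undefined. 1a->0: no, bb/aabb meet in 2 with "b" left. 1a->1: ok.
ab: 1b undefined. 1b->0: no, b/aabb meet in 2. 1b->1: no, ab/aabb meet in 1. 1b->2: no, bb/aabb meet in 2 with "b" left. Open state 3: 1b->3.
ba: 2a undefined. 2a->0: ok.
bb: 2b undefined. 2b->0: ok.
abb: 3b undefined. 3b->0: no, bb/aabb meet in 0. 3b->1: ok.
aaba: 3a undefined. 3a->0: no, bb/aaba meet in 0. 3a->1: ok.
All examples now run through 4 states with every (state, symbol) defined. Accept strings end in {0,2,3}, Reject strings end in {1}; accept={0,2,3}.

states=4 start=0 accept={0,2,3} delta: 0a->1 0b->2 1a->1 1b->3 2a->0 2b->0 3a->1 3b->1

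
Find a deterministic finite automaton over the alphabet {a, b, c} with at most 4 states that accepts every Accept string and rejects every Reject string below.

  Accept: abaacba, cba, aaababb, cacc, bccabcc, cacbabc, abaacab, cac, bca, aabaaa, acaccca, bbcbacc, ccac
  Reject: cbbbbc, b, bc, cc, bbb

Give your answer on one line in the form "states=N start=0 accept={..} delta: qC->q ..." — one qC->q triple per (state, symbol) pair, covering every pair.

Fold the examples into a partial DFA from state 0: repeatedly fix the first undefined (state, symbol) met by the shortest-then-alphabetical prefix, trying targets in increasing order and rejecting any under which an Accept and a Reject string meet in one state with the same remainder; add a state when all current targets are rejected. Accepting states are where Accept strings end.
a: 0a undefined. 0a->0: ok.
b: 0b undefined. 0b->0: no, aaababb/b meet in 0. Open state 1: 0b->1.
c: 0c undefined. 0c->0: no, cacc/cc meet in 0. 0c->1: ok.
bb: 1b undefined. 1b->0: no, bbcbacc/cbbbbc meet in 1 with "c" left. 1b->1: ok.
bc: 1c undefined. 1c->0: no, bca/cbbbbc meet in 0. 1c->1: ok.
ca: 1a undefined. 1a->0: no, aaababb/cbbbbc meet in 1. 1a->1: no, abaacba/cbbbbc meet in 1. Open state 2: 1a->2.
cac: 2c undefined. 2c->0: no, cacc/cbbbbc meet in 1. 2c->1: no, cacc/cbbbbc meet in 1. 2c->2: ok.
abaa: 2a undefined. 2a->0: ok.
cacb: 2b undefined. 2b->0: no, aaababb/cbbbbc meet in 1. 2b->1: no, aaababb/cbbbbc meet in 1. 2b->2: no, cacbabc/cbbbbc meet in 1. Open state 3: 2b->3.
cacba: 3a undefined. 3a->0: no, cacbabc/cbbbbc meet in 1. 3a->1: no, cacbabc/cbbbbc meet in 1. 3a->2: ok.
bccabc: 3c undefined. 3c->0: no, bccabcc/cbbbbc meet in 1. 3c->1: no, bccabcc/cbbbbc meet in 1. 3c->2: ok.
aaababb: 3b undefined. 3b->0: ok.
All examples now run through 4 states with every (state, symbol) defined. Accept strings end in {0,2,3}, Reject strings end in {1}; accept={0,2,3}.

states=4 start=0 accept={0,2,3} delta: 0a->0 0b->1 0c->1 1a->2 1b->1 1c->1 2a->0 2b->3 2c->2 3a->2 3b->0 3c->2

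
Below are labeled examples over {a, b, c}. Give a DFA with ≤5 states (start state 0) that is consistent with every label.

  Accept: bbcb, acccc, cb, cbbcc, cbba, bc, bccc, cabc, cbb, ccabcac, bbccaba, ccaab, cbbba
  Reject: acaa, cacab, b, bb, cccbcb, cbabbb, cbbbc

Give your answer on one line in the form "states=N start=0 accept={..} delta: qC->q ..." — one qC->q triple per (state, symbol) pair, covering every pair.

states=5 start=0 accept={1,2,3} delta: 0a->0 0b->0 0c->1 1a->0 1b->2 1c->2 2a->2 2b->3 2c->2 3a->1 3b->4 3c->0 4a->1 4b->0 4c->0

Fold the examples into a partial DFA from state 0: repeatedly fix the first undefined (state, symbol) met by the shortest-then-alphabetical prefix, trying targets in increasing order and rejecting any under which an Accept and a Reject string meet in one state with the same remainder; add a state when all current targets are rejected. Accepting states are where Accept strings end.
a: 0a undefined. 0a->0: ok.
b: 0b undefined. 0b->0: ok.
c: 0c undefined. 0c->0: no, bbcb/acaa meet in 0. Open state 1: 0c->1.
ca: 1a undefined. 1a->0: ok.
cb: 1b undefined. 1b->0: no, bbcb/acaa meet in 0. 1b->1: no, cbba/acaa meet in 0. Open state 2: 1b->2.
cc: 1c undefined. 1c->0: no, acccc/acaa meet in 0. 1c->1: no, bbccaba/acaa meet in 0. 1c->2: ok.
cba: 2a undefined. 2a->0: no, bbccaba/acaa meet in 0. 2a->1: no, ccaab/acaa meet in 0. 2a->2: ok.
cbb: 2b undefined. 2b->0: no, cbba/acaa meet in 0. 2b->1: no, cbbcc/cbbbc meet in 2 with "c" left. 2b->2: no, bbcb/cbabbb meet in 2. Open state 3: 2b->3.
ccc: 2c undefined. 2c->0: no, bbcb/cccbcb meet in 2. 2c->1: no, bbcb/cccbcb meet in 2. 2c->2: ok.
cbba: 3a undefined. 3a->0: no, cbba/acaa meet in 0. 3a->1: ok.
cbbb: 3b undefined. 3b->0: no, cbba/cbbbc meet in 1. 3b->1: no, bbcb/cbabbb meet in 2. 3b->2: no, bbcb/cbbbc meet in 2. 3b->3: no, cbb/cbabbb meet in 3. Open state 4: 3b->4.
cbbc: 3c undefined. 3c->0: ok.
cbbba: 4a undefined. 4a->0: no, cbbba/acaa meet in 0. 4a->1: ok.
cbbbc: 4c undefined. 4c->0: ok.
cbabbb: 4b undefined. 4b->0: ok.
All examples now run through 5 states with every (state, symbol) defined. Accept strings end in {1,2,3}, Reject strings end in {0}; accept={1,2,3}.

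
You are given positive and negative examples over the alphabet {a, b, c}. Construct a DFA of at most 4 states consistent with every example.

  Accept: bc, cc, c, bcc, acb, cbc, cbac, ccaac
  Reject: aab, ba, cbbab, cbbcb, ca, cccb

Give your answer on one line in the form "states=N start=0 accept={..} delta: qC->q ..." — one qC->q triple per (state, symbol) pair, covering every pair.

states=3 start=0 accept={1,2} delta: 0a->0 0b->0 0c->1 1a->0 1b->1 1c->2 2a->0 2b->0 2c->0

State merging on the prefix tree: take the shortest (then alphabetical) example prefix whose next move is undefined and point that move at state 0, else 1, else 2, ...; a target is out if some Accept/Reject pair would then sit in one state with the same input left (inseparable). If every existing state is out, open a new one.
a: 0a undefined. 0a->0: ok.
b: 0b undefined. 0b->0: ok.
c: 0c undefined. 0c->0: no, bc/aab meet in 0. Open state 1: 0c->1.
ca: 1a undefined. 1a->0: ok.
cb: 1b undefined. 1b->0: no, acb/aab meet in 0. 1b->1: ok.
cc: 1c undefined. 1c->0: no, bc/cccb meet in 1. 1c->1: no, bc/cbbcb meet in 1. Open state 2: 1c->2.
cca: 2a undefined. 2a->0: ok.
ccc: 2c undefined. 2c->0: ok.
cbbcb: 2b undefined. 2b->0: ok.
All examples now run through 3 states with every (state, symbol) defined. Accept strings end in {1,2}, Reject strings end in {0}; accept={1,2}.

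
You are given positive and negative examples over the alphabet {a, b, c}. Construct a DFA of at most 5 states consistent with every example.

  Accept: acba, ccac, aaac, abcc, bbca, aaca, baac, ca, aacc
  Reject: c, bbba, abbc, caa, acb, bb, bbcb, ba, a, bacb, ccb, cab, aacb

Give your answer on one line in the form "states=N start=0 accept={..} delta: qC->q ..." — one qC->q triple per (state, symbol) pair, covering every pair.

states=4 start=0 accept={2,3} delta: 0a->1 0b->0 0c->1 1a->2 1b->0 1c->2 2a->1 2b->1 2c->3 3a->2 3b->0 3c->2

Grow the machine one transition at a time. Run the examples from 0; the earliest place one falls off (shortest prefix, ties alphabetical) gets sent to the lowest-numbered state that keeps every Accept/Reject pair distinguishable — a pair clashes when both reach the same state with identical unread suffix — and to a fresh state only if none does.
a: 0a undefined. 0a->0: no, aaac/c meet in 0 with "c" left. Open state 1: 0a->1.
b: 0b undefined. 0b->0: ok.
c: 0c undefined. 0c->0: no, bbca/bbba meet in 1. 0c->1: ok.
aa: 1a undefined. 1a->0: no, bbca/bb meet in 0. 1a->1: no, bbca/c meet in 1. Open state 2: 1a->2.
ab: 1b undefined. 1b->0: ok.
ac: 1c undefined. 1c->0: no, acba/c meet in 1. 1c->1: no, acba/c meet in 1. 1c->2: ok.
aaa: 2a undefined. 2a->0: no, ccac/c meet in 1. 2a->1: ok.
aac: 2c undefined. 2c->0: no, aaca/c meet in 1. 2c->1: no, baac/c meet in 1. 2c->2: no, aaca/c meet in 1. Open state 3: 2c->3.
acb: 2b undefined. 2b->0: no, acba/c meet in 1. 2b->1: ok.
aaca: 3a undefined. 3a->0: no, aaca/bb meet in 0. 3a->1: no, aaca/c meet in 1. 3a->2: ok.
aacb: 3b undefined. 3b->0: ok.
aacc: 3c undefined. 3c->0: no, aacc/bb meet in 0. 3c->1: no, aacc/c meet in 1. 3c->2: ok.
All examples now run through 4 states with every (state, symbol) defined. Accept strings end in {2,3}, Reject strings end in {0,1}; accept={2,3}.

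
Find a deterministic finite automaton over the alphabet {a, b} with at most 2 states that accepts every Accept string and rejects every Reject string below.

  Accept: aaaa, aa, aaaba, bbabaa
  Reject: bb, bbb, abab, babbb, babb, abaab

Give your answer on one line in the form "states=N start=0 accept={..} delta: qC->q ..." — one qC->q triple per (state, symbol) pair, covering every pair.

states=2 start=0 accept={0} delta: 0a->0 0b->1 1a->0 1b->1

State merging on the prefix tree: take the shortest (then alphabetical) example prefix whose next move is undefined and point that move at state 0, else 1, else 2, ...; a target is out if some Accept/Reject pair would then sit in one state with the same input left (inseparable). If every existing state is out, open a new one.
a: 0a undefined. 0a->0: ok.
b: 0b undefined. 0b->0: no, aaaa/bb meet in 0. Open state 1: 0b->1.
ba: 1a undefined. 1a->0: ok.
bb: 1b undefined. 1b->0: no, aaaa/bb meet in 0. 1b->1: ok.
All examples now run through 2 states with every (state, symbol) defined. Accept strings end in {0}, Reject strings end in {1}; accept={0}.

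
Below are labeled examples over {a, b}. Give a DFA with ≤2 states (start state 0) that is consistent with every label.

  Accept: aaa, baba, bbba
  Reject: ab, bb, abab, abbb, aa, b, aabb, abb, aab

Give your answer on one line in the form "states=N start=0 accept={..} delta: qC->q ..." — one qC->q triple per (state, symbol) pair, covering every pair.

states=2 start=0 accept={1} delta: 0a->1 0b->0 1a->0 1b->0

Grow the machine one transition at a time. Run the examples from 0; the earliest place one falls off (shortest prefix, ties alphabetical) gets sent to the lowest-numbered state that keeps every Accept/Reject pair distinguishable — a pair clashes when both reach the same state with identical unread suffix — and to a fresh state only if none does.
a: 0a undefined. 0a->0: no, aaa/aa meet in 0. Open state 1: 0a->1.
b: 0b undefined. 0b->0: ok.
aa: 1a undefined. 1a->0: ok.
ab: 1b undefined. 1b->0: ok.
All examples now run through 2 states with every (state, symbol) defined. Accept strings end in {1}, Reject strings end in {0}; accept={1}.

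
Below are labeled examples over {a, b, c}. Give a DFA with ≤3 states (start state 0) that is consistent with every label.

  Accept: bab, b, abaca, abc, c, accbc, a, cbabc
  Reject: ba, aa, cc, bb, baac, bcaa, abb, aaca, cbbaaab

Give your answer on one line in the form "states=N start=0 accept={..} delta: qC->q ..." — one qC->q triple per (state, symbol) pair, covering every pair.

State merging on the prefix tree: take the shortest (then alphabetical) example prefix whose next move is undefined and point that move at state 0, else 1, else 2, ...; a target is out if some Accept/Reject pair would then sit in one state with the same input left (inseparable). If every existing state is out, open a new one.
a: 0a undefined. 0a->0: no, a/aa meet in 0. Open state 1: 0a->1.
b: 0b undefined. 0b->0: no, b/bb meet in 0. 0b->1: ok.
c: 0c undefined. 0c->0: no, c/cc meet in 0. 0c->1: ok.
aa: 1a undefined. 1a->0: ok.
ab: 1b undefined. 1b->0: no, bab/abb meet in 1. 1b->1: no, bab/bb meet in 1. Open state 2: 1b->2.
ac: 1c undefined. 1c->0: ok.
aba: 2a undefined. 2a->0: no, abaca/ba meet in 0. 2a->1: ok.
abb: 2b undefined. 2b->0: ok.
abc: 2c undefined. 2c->0: no, abc/ba meet in 0. 2c->1: ok.
All examples now run through 3 states with every (state, symbol) defined. Accept strings end in {1}, Reject strings end in {0,2}; accept={1}.

states=3 start=0 accept={1} delta: 0a->1 0b->1 0c->1 1a->0 1b->2 1c->0 2a->1 2b->0 2c->1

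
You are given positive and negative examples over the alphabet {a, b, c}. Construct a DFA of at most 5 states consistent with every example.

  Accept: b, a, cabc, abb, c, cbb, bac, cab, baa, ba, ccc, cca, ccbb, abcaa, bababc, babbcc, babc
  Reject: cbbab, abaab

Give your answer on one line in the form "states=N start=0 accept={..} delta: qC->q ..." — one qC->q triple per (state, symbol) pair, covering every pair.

Grow the machine one transition at a time. Run the examples from 0; the earliest place one falls off (shortest prefix, ties alphabetical) gets sent to the lowest-numbered state that keeps every Accept/Reject pair distinguishable — a pair clashes when both reach the same state with identical unread suffix — and to a fresh state only if none does.
a: 0a undefined. 0a->0: ok.
b: 0b undefined. 0b->0: no, b/abaab meet in 0. Open state 1: 0b->1.
c: 0c undefined. 0c->0: ok.
ba: 1a undefined. 1a->0: no, b/abaab meet in 1. 1a->1: no, abb/abaab meet in 1 with "b" left. Open state 2: 1a->2.
abb: 1b undefined. 1b->0: no, b/cbbab meet in 1. 1b->1: ok.
abc: 1c undefined. 1c->0: ok.
baa: 2a undefined. 2a->0: no, b/abaab meet in 1. 2a->1: no, b/abaab meet in 1. 2a->2: ok.
bab: 2b undefined. 2b->0: no, a/cbbab meet in 0. 2b->1: no, b/cbbab meet in 1. 2b->2: no, baa/cbbab meet in 2. Open state 3: 2b->3.
bac: 2c undefined. 2c->0: ok.
baba: 3a undefined. 3a->0: ok.
babb: 3b undefined. 3b->0: ok.
babc: 3c undefined. 3c->0: ok.
All examples now run through 4 states with every (state, symbol) defined. Accept strings end in {0,1,2}, Reject strings end in {3}; accept={0,1,2}.

states=4 start=0 accept={0,1,2} delta: 0a->0 0b->1 0c->0 1a->2 1b->1 1c->0 2a->2 2b->3 2c->0 3a->0 3b->0 3c->0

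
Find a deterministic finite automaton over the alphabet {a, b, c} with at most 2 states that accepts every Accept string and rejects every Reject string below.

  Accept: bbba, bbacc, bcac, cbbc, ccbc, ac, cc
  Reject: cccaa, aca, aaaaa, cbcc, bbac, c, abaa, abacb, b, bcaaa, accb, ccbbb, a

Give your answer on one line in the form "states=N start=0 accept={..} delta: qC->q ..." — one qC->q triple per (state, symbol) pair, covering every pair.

states=2 start=0 accept={0} delta: 0a->1 0b->1 0c->1 1a->0 1b->1 1c->0

Fold the examples into a partial DFA from state 0: repeatedly fix the first undefined (state, symbol) met by the shortest-then-alphabetical prefix, trying targets in increasing order and rejecting any under which an Accept and a Reject string meet in one state with the same remainder; add a state when all current targets are rejected. Accepting states are where Accept strings end.
a: 0a undefined. 0a->0: no, ac/c meet in 0 with "c" left. Open state 1: 0a->1.
b: 0b undefined. 0b->0: no, bbba/a meet in 1. 0b->1: ok.
c: 0c undefined. 0c->0: no, cc/c meet in 0. 0c->1: ok.
aa: 1a undefined. 1a->0: ok.
ab: 1b undefined. 1b->0: no, bbba/abaa meet in 0. 1b->1: ok.
ac: 1c undefined. 1c->0: ok.
All examples now run through 2 states with every (state, symbol) defined. Accept strings end in {0}, Reject strings end in {1}; accept={0}.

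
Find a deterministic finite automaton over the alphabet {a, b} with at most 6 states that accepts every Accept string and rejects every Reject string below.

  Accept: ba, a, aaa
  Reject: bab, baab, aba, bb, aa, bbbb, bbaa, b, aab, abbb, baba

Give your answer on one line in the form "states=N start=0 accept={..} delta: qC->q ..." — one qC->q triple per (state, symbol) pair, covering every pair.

State merging on the prefix tree: take the shortest (then alphabetical) example prefix whose next move is undefined and point that move at state 0, else 1, else 2, ...; a target is out if some Accept/Reject pair would then sit in one state with the same input left (inseparable). If every existing state is out, open a new one.
a: 0a undefined. 0a->0: no, ba/aba meet in 0 with "ba" left. Open state 1: 0a->1.
b: 0b undefined. 0b->0: ok.
aa: 1a undefined. 1a->0: ok.
ab: 1b undefined. 1b->0: no, ba/aba meet in 1. 1b->1: no, ba/bab meet in 1. Open state 2: 1b->2.
aba: 2a undefined. 2a->0: ok.
abb: 2b undefined. 2b->0: ok.
All examples now run through 3 states with every (state, symbol) defined. Accept strings end in {1}, Reject strings end in {0,2}; accept={1}.

states=3 start=0 accept={1} delta: 0a->1 0b->0 1a->0 1b->2 2a->0 2b->0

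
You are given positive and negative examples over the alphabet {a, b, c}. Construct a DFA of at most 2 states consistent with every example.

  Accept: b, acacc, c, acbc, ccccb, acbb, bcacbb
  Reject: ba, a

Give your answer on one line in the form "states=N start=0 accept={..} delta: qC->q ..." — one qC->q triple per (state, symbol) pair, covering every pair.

Fold the examples into a partial DFA from state 0: repeatedly fix the first undefined (state, symbol) met by the shortest-then-alphabetical prefix, trying targets in increasing order and rejecting any under which an Accept and a Reject string meet in one state with the same remainder; add a state when all current targets are rejected. Accepting states are where Accept strings end.
a: 0a undefined. 0a->0: ok.
b: 0b undefined. 0b->0: no, b/ba meet in 0. Open state 1: 0b->1.
c: 0c undefined. 0c->0: no, acacc/a meet in 0. 0c->1: ok.
ba: 1a undefined. 1a->0: ok.
bc: 1c undefined. 1c->0: no, acacc/ba meet in 0. 1c->1: ok.
acb: 1b undefined. 1b->0: no, ccccb/ba meet in 0. 1b->1: ok.
All examples now run through 2 states with every (state, symbol) defined. Accept strings end in {1}, Reject strings end in {0}; accept={1}.

states=2 start=0 accept={1} delta: 0a->0 0b->1 0c->1 1a->0 1b->1 1c->1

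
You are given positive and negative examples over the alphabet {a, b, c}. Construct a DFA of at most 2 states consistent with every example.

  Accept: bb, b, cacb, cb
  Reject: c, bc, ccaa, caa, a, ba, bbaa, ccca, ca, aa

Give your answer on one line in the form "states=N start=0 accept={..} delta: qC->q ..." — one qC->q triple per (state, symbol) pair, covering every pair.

states=2 start=0 accept={1} delta: 0a->0 0b->1 0c->0 1a->0 1b->1 1c->0

Grow the machine one transition at a time. Run the examples from 0; the earliest place one falls off (shortest prefix, ties alphabetical) gets sent to the lowest-numbered state that keeps every Accept/Reject pair distinguishable — a pair clashes when both reach the same state with identical unread suffix — and to a fresh state only if none does.
a: 0a undefined. 0a->0: ok.
b: 0b undefined. 0b->0: no, bb/a meet in 0. Open state 1: 0b->1.
c: 0c undefined. 0c->0: ok.
ba: 1a undefined. 1a->0: ok.
bb: 1b undefined. 1b->0: no, bb/c meet in 0. 1b->1: ok.
bc: 1c undefined. 1c->0: ok.
All examples now run through 2 states with every (state, symbol) defined. Accept strings end in {1}, Reject strings end in {0}; accept={1}.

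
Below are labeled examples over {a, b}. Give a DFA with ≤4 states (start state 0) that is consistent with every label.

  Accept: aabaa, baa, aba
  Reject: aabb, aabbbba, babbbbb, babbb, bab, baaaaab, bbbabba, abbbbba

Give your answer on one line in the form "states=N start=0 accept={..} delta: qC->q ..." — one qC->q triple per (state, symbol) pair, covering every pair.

Fold the examples into a partial DFA from state 0: repeatedly fix the first undefined (state, symbol) met by the shortest-then-alphabetical prefix, trying targets in increasing order and rejecting any under which an Accept and a Reject string meet in one state with the same remainder; add a state when all current targets are rejected. Accepting states are where Accept strings end.
a: 0a undefined. 0a->0: ok.
b: 0b undefined. 0b->0: no, aabaa/aabb meet in 0. Open state 1: 0b->1.
ba: 1a undefined. 1a->0: ok.
bb: 1b undefined. 1b->0: no, aabaa/aabb meet in 0. 1b->1: no, aabaa/aabbbba meet in 0. Open state 2: 1b->2.
bbb: 2b undefined. 2b->0: no, aabaa/aabbbba meet in 0. 2b->1: no, aabaa/abbbbba meet in 0. 2b->2: ok.
bbba: 2a undefined. 2a->0: no, aabaa/aabbbba meet in 0. 2a->1: ok.
All examples now run through 3 states with every (state, symbol) defined. Accept strings end in {0}, Reject strings end in {1,2}; accept={0}.

states=3 start=0 accept={0} delta: 0a->0 0b->1 1a->0 1b->2 2a->1 2b->2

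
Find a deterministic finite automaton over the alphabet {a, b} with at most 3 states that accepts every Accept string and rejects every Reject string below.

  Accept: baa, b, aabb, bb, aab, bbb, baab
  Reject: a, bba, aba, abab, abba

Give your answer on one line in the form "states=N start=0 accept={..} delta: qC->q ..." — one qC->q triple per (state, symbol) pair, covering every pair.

Fold the examples into a partial DFA from state 0: repeatedly fix the first undefined (state, symbol) met by the shortest-then-alphabetical prefix, trying targets in increasing order and rejecting any under which an Accept and a Reject string meet in one state with the same remainder; add a state when all current targets are rejected. Accepting states are where Accept strings end.
a: 0a undefined. 0a->0: ok.
b: 0b undefined. 0b->0: no, baa/a meet in 0. Open state 1: 0b->1.
ba: 1a undefined. 1a->0: no, baa/a meet in 0. 1a->1: no, baa/aba meet in 1. Open state 2: 1a->2.
bb: 1b undefined. 1b->0: no, aabb/a meet in 0. 1b->1: ok.
baa: 2a undefined. 2a->0: no, baa/a meet in 0. 2a->1: ok.
abab: 2b undefined. 2b->0: ok.
All examples now run through 3 states with every (state, symbol) defined. Accept strings end in {1}, Reject strings end in {0,2}; accept={1}.

states=3 start=0 accept={1} delta: 0a->0 0b->1 1a->2 1b->1 2a->1 2b->0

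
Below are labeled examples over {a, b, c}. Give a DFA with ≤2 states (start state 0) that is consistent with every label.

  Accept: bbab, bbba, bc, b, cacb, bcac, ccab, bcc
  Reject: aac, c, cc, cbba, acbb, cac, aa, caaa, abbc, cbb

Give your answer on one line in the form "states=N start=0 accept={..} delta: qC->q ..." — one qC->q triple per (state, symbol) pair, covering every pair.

State merging on the prefix tree: take the shortest (then alphabetical) example prefix whose next move is undefined and point that move at state 0, else 1, else 2, ...; a target is out if some Accept/Reject pair would then sit in one state with the same input left (inseparable). If every existing state is out, open a new one.
a: 0a undefined. 0a->0: ok.
b: 0b undefined. 0b->0: no, bbab/aa meet in 0. Open state 1: 0b->1.
c: 0c undefined. 0c->0: ok.
bb: 1b undefined. 1b->0: ok.
bc: 1c undefined. 1c->0: no, bc/aac meet in 0. 1c->1: ok.
bca: 1a undefined. 1a->0: no, bbba/aac meet in 0. 1a->1: ok.
All examples now run through 2 states with every (state, symbol) defined. Accept strings end in {1}, Reject strings end in {0}; accept={1}.

states=2 start=0 accept={1} delta: 0a->0 0b->1 0c->0 1a->1 1b->0 1c->1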